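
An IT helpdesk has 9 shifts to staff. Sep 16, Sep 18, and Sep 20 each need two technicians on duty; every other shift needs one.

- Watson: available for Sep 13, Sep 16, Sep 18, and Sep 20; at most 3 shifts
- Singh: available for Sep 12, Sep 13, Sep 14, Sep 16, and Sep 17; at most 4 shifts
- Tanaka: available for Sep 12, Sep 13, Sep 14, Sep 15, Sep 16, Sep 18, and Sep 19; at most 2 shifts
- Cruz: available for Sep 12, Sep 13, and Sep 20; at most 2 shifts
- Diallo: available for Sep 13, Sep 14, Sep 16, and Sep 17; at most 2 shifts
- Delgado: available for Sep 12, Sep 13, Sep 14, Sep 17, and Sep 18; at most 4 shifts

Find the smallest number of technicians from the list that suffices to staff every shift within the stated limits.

5

12 slots to fill and no one can take more than 4, so at least ⌈12/4⌉ = 3 technicians are needed.
No set of 4 technicians can cover every shift (each such set leaves at least one shift with no one available or exceeds a cap).
Watson, Singh, Tanaka, Cruz, and Delgado alone can cover everything: Sep 12→Singh, Sep 13→Cruz, Sep 14→Singh, Sep 15→Tanaka, Sep 16→Watson+Singh, Sep 17→Singh, Sep 18→Watson+Delgado, Sep 19→Tanaka, Sep 20→Watson+Cruz.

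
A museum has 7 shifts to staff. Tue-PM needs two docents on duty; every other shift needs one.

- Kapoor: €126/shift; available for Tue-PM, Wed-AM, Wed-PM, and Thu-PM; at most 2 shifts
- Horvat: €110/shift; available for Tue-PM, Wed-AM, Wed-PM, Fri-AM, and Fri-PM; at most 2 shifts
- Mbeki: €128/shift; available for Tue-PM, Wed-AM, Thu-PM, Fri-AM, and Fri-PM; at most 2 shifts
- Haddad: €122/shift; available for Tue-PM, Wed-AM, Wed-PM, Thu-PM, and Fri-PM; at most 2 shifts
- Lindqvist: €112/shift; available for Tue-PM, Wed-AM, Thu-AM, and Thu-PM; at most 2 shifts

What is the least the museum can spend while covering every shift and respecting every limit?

€940

Thu-AM can only be covered by Lindqvist, so that assignment is forced.
Picking the cheapest available docent for each shift independently would cost €886, but that ignores the shift limits.
An optimal schedule: Tue-PM→Haddad+Kapoor, Wed-AM→Kapoor, Wed-PM→Horvat, Thu-AM→Lindqvist, Thu-PM→Lindqvist, Fri-AM→Horvat, Fri-PM→Haddad.
Total: 122 + 126 + 126 + 110 + 112 + 112 + 110 + 122 = €940.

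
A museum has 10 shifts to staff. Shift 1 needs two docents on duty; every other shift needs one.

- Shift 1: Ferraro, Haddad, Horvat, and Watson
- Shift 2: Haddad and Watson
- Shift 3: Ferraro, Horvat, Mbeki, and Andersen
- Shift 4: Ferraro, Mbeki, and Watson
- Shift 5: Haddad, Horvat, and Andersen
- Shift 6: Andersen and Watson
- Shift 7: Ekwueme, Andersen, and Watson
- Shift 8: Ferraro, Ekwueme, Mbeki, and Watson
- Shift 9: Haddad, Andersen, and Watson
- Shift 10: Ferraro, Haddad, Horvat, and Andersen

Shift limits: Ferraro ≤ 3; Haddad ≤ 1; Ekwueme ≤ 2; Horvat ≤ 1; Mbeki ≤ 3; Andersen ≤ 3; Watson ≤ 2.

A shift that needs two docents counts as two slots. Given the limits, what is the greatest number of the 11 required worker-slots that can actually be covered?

11

Total capacity across all docents is 3+1+2+1+3+3+2 = 15, and 11 slots are needed, so at most 11 can be filled.
An assignment achieving 11: Shift 1→Ferraro+Watson, Shift 2→Haddad, Shift 3→Ferraro, Shift 4→Ferraro, Shift 5→Horvat, Shift 6→Andersen, Shift 7→Ekwueme, Shift 8→Ekwueme, Shift 9→Andersen, Shift 10→Andersen.
Loads: Ferraro 3/3, Haddad 1/1, Ekwueme 2/2, Horvat 1/1, Mbeki 0/3, Andersen 3/3, Watson 1/2.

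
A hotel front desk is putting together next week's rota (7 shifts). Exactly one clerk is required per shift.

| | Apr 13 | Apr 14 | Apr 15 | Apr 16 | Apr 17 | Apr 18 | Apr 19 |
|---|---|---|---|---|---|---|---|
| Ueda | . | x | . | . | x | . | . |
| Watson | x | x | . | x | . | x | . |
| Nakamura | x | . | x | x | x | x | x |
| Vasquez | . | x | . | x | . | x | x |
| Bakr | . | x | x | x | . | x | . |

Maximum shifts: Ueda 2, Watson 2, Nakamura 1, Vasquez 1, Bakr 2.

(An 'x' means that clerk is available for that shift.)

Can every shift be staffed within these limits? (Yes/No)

Yes

One valid schedule: Apr 13→Watson, Apr 14→Ueda, Apr 15→Nakamura, Apr 16→Watson, Apr 17→Ueda, Apr 18→Bakr, Apr 19→Vasquez.
Loads: Ueda 2/2, Watson 2/2, Nakamura 1/1, Vasquez 1/1, Bakr 1/2 — all within limits.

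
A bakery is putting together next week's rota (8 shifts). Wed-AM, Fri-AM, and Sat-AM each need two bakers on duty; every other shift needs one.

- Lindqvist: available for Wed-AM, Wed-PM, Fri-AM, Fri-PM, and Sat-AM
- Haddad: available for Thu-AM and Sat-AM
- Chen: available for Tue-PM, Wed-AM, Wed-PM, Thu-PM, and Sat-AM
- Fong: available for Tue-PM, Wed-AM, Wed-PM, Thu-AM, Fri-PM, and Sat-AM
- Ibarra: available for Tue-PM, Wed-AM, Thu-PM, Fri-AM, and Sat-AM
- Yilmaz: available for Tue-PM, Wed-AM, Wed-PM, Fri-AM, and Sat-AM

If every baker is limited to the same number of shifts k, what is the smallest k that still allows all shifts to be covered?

2

With 6 bakers and 11 worker-slots to fill, someone must work at least ⌈11/6⌉ = 2 shifts, so k ≥ 2.
k = 2 works: Tue-PM→Chen, Wed-AM→Fong+Ibarra, Wed-PM→Fong, Thu-AM→Haddad, Thu-PM→Chen, Fri-AM→Lindqvist+Ibarra, Fri-PM→Lindqvist, Sat-AM→Haddad+Yilmaz.
Loads: Lindqvist 2, Haddad 2, Chen 2, Fong 2, Ibarra 2, Yilmaz 1 — all ≤ 2.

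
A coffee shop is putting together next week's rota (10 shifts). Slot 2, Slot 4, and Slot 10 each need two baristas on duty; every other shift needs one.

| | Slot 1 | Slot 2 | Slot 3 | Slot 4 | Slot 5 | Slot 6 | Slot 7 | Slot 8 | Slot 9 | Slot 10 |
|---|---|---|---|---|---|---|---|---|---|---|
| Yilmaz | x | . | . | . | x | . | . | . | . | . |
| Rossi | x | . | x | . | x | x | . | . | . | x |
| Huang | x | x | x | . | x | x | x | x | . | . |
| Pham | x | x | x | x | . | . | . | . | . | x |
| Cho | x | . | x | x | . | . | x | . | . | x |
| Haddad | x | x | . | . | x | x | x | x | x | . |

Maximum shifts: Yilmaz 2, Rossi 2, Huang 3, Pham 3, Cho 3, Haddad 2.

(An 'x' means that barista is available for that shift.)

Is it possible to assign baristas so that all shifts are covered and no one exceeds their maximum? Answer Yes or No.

Slot 4 can only be covered by Pham and Cho, so that assignment is forced.
Slot 9 can only be covered by Haddad, so that assignment is forced.
One valid schedule: Slot 1→Yilmaz, Slot 2→Huang+Pham, Slot 3→Cho, Slot 4→Pham+Cho, Slot 5→Yilmaz, Slot 6→Rossi, Slot 7→Huang, Slot 8→Huang, Slot 9→Haddad, Slot 10→Rossi+Pham.
Loads: Yilmaz 2/2, Rossi 2/2, Huang 3/3, Pham 3/3, Cho 2/3, Haddad 1/2 — all within limits.

Yes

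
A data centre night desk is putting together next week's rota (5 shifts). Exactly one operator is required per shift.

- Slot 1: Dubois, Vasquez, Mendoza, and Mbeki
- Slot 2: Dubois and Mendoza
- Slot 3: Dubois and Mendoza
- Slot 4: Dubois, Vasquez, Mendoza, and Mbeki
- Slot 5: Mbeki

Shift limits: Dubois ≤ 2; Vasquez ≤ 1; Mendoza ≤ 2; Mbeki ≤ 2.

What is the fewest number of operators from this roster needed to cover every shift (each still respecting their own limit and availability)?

3

5 slots to fill and no one can take more than 2, so at least ⌈5/2⌉ = 3 operators are needed.
Dubois, Vasquez, and Mbeki alone can cover everything: Slot 1→Vasquez, Slot 2→Dubois, Slot 3→Dubois, Slot 4→Mbeki, Slot 5→Mbeki.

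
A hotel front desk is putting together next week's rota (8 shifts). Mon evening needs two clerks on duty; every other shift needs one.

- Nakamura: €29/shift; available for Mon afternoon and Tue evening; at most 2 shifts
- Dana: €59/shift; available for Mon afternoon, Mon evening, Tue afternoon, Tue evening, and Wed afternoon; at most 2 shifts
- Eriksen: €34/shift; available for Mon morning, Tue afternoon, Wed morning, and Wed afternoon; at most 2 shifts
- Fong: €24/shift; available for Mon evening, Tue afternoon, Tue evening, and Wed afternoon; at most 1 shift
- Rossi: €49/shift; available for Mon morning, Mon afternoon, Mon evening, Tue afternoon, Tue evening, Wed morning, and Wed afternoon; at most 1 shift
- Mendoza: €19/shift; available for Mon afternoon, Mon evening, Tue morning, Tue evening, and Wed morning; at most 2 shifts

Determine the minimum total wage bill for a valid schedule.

Tue morning can only be covered by Mendoza, so that assignment is forced.
Picking the cheapest available clerk for each shift independently would cost €201, but that ignores the shift limits.
An optimal schedule: Mon morning→Eriksen, Mon afternoon→Nakamura, Mon evening→Rossi+Dana, Tue morning→Mendoza, Tue afternoon→Fong, Tue evening→Nakamura, Wed morning→Mendoza, Wed afternoon→Eriksen.
Total: 34 + 29 + 49 + 59 + 19 + 24 + 29 + 19 + 34 = €296.

€296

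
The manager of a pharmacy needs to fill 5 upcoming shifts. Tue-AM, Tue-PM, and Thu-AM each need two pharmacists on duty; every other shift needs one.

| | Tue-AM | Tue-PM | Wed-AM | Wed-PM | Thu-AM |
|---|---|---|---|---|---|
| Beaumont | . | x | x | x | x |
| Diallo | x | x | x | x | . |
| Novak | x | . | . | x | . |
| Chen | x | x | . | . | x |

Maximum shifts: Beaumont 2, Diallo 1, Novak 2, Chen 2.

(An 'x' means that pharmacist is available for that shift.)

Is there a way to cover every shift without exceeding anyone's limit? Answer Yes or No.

Shifts {Tue-AM, Tue-PM, Wed-AM, Thu-AM} need 7 worker-slots in total, but the pharmacists available for any of those shifts (Beaumont, Diallo, Novak, and Chen) can supply at most 6 among them. So no valid schedule exists.

No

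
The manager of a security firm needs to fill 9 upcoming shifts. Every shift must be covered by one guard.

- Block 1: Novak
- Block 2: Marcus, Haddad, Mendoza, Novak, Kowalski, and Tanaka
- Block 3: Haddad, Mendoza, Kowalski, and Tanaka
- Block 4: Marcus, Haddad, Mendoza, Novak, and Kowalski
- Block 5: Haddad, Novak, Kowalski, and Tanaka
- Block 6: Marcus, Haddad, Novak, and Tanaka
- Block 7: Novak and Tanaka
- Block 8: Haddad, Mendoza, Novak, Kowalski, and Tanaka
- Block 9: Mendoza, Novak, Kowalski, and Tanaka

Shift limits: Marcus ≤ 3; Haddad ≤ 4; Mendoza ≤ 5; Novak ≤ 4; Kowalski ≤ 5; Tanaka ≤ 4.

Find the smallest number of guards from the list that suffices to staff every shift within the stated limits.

9 slots to fill and no one can take more than 5, so at least ⌈9/5⌉ = 2 guards are needed.
Mendoza and Novak alone can cover everything: Block 1→Novak, Block 2→Mendoza, Block 3→Mendoza, Block 4→Mendoza, Block 5→Novak, Block 6→Novak, Block 7→Novak, Block 8→Mendoza, Block 9→Mendoza.

2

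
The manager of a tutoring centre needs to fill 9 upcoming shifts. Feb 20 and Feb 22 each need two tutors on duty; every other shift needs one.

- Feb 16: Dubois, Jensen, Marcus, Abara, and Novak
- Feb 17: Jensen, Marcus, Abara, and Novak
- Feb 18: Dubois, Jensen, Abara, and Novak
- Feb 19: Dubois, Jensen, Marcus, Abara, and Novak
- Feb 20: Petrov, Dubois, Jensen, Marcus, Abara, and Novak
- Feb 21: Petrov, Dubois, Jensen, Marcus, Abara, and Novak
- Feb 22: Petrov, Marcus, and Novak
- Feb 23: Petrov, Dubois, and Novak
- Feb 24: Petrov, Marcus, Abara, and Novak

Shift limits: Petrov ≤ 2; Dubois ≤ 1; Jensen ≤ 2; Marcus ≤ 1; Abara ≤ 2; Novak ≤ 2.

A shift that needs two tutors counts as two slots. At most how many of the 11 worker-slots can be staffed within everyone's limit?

Total capacity across all tutors is 2+1+2+1+2+2 = 10, and 11 slots are needed, so at most 10 can be filled.
An assignment achieving 10: Feb 16→Jensen, Feb 17→Jensen, Feb 18→Dubois, Feb 19→Abara, Feb 20→Novak, Feb 21→Novak, Feb 22→Petrov+Marcus, Feb 23→Petrov, Feb 24→Abara.
Loads: Petrov 2/2, Dubois 1/1, Jensen 2/2, Marcus 1/1, Abara 2/2, Novak 2/2.

10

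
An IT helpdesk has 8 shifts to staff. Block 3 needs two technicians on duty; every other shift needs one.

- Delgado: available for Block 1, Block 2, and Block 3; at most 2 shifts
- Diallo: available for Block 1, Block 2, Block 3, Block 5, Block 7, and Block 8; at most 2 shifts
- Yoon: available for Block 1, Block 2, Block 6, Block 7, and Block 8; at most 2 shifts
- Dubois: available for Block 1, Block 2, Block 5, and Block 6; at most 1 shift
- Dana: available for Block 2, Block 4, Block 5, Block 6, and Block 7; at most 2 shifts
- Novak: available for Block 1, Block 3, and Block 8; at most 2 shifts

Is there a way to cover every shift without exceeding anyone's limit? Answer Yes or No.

Block 4 can only be covered by Dana, so that assignment is forced.
One valid schedule: Block 1→Delgado, Block 2→Dubois, Block 3→Delgado+Diallo, Block 4→Dana, Block 5→Diallo, Block 6→Yoon, Block 7→Yoon, Block 8→Novak.
Loads: Delgado 2/2, Diallo 2/2, Yoon 2/2, Dubois 1/1, Dana 1/2, Novak 1/2 — all within limits.

Yes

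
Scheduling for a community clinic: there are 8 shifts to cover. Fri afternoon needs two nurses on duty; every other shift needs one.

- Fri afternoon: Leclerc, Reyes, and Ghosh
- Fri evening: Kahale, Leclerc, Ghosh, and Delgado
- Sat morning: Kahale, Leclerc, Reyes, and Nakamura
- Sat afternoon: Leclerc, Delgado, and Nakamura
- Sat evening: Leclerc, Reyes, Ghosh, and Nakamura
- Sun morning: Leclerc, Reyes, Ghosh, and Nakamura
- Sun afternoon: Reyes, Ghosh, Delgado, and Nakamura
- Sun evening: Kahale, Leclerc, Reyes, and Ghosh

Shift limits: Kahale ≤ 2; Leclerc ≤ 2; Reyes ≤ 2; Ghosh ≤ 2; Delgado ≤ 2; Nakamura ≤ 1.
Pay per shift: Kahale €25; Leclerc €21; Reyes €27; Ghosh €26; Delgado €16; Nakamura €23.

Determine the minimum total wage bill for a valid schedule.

€199

Picking the cheapest available nurse for each shift independently would cost €179, but that ignores the shift limits.
An optimal schedule: Fri afternoon→Leclerc+Ghosh, Fri evening→Delgado, Sat morning→Kahale, Sat afternoon→Delgado, Sat evening→Leclerc, Sun morning→Nakamura, Sun afternoon→Ghosh, Sun evening→Kahale.
Total: 21 + 26 + 16 + 25 + 16 + 21 + 23 + 26 + 25 = €199.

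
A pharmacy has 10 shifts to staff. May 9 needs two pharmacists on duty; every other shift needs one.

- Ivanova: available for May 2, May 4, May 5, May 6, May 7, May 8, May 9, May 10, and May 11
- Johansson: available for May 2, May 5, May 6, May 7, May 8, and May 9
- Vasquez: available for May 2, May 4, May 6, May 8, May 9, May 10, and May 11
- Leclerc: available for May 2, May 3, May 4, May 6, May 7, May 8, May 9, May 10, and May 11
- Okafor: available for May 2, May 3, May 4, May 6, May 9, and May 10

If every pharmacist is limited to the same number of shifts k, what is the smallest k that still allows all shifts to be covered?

With 5 pharmacists and 11 worker-slots to fill, someone must work at least ⌈11/5⌉ = 3 shifts, so k ≥ 3.
k = 3 works: May 2→Johansson, May 3→Leclerc, May 4→Vasquez, May 5→Ivanova, May 6→Johansson, May 7→Ivanova, May 8→Johansson, May 9→Vasquez+Leclerc, May 10→Vasquez, May 11→Ivanova.
Loads: Ivanova 3, Johansson 3, Vasquez 3, Leclerc 2, Okafor 0 — all ≤ 3.

3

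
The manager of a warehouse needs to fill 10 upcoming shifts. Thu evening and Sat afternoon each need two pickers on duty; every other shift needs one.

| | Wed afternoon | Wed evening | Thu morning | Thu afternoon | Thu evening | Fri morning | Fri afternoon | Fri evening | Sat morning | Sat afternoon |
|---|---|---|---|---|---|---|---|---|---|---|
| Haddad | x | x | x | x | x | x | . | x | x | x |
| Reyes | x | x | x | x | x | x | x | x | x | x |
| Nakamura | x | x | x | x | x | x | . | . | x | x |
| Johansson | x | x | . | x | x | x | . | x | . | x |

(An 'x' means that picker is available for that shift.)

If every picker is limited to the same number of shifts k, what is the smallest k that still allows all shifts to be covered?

3

With 4 pickers and 12 worker-slots to fill, someone must work at least ⌈12/4⌉ = 3 shifts, so k ≥ 3.
k = 3 works: Wed afternoon→Reyes, Wed evening→Reyes, Thu morning→Haddad, Thu afternoon→Nakamura, Thu evening→Nakamura+Johansson, Fri morning→Johansson, Fri afternoon→Reyes, Fri evening→Haddad, Sat morning→Haddad, Sat afternoon→Nakamura+Johansson.
Loads: Haddad 3, Reyes 3, Nakamura 3, Johansson 3 — all ≤ 3.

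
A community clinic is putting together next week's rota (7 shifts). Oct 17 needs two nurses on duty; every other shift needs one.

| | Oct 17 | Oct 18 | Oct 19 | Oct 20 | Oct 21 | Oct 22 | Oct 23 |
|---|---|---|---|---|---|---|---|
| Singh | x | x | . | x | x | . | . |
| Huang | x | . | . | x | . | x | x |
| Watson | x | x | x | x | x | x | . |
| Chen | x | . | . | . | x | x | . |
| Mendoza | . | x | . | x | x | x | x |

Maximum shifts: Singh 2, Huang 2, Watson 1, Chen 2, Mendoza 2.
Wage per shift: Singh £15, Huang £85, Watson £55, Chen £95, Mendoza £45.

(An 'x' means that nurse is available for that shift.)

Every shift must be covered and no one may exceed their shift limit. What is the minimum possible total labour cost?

£440

Oct 19 can only be covered by Watson, so that assignment is forced.
Picking the cheapest available nurse for each shift independently would cost £260, but that ignores the shift limits.
An optimal schedule: Oct 17→Huang+Chen, Oct 18→Singh, Oct 19→Watson, Oct 20→Singh, Oct 21→Mendoza, Oct 22→Huang, Oct 23→Mendoza.
Total: 85 + 95 + 15 + 55 + 15 + 45 + 85 + 45 = £440.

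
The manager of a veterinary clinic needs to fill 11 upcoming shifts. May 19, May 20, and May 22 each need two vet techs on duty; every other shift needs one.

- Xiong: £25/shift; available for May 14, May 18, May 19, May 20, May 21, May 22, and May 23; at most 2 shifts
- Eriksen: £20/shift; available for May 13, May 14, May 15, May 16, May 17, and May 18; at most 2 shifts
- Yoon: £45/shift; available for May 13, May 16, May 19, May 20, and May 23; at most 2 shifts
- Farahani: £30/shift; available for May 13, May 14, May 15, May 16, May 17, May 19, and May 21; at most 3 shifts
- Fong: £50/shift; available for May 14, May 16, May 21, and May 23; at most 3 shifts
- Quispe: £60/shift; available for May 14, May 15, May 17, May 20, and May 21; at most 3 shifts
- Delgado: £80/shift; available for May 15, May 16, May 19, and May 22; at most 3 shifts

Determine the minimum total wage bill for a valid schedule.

May 22 can only be covered by Xiong and Delgado, so that assignment is forced.
Picking the cheapest available vet tech for each shift independently would cost £400, but that ignores the shift limits.
An optimal schedule: May 13→Eriksen, May 14→Quispe, May 15→Farahani, May 16→Fong, May 17→Farahani, May 18→Eriksen, May 19→Farahani+Yoon, May 20→Xiong+Yoon, May 21→Fong, May 22→Xiong+Delgado, May 23→Fong.
Total: 20 + 60 + 30 + 50 + 30 + 20 + 30 + 45 + 25 + 45 + 50 + 25 + 80 + 50 = £560.

£560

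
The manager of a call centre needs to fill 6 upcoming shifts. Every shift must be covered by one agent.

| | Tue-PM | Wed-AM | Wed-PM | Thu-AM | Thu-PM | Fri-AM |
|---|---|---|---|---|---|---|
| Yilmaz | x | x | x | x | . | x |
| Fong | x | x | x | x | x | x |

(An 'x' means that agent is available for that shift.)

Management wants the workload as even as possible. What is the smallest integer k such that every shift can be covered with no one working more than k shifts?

With 2 agents and 6 worker-slots to fill, someone must work at least ⌈6/2⌉ = 3 shifts, so k ≥ 3.
k = 3 works: Tue-PM→Yilmaz, Wed-AM→Yilmaz, Wed-PM→Yilmaz, Thu-AM→Fong, Thu-PM→Fong, Fri-AM→Fong.
Loads: Yilmaz 3, Fong 3 — all ≤ 3.

3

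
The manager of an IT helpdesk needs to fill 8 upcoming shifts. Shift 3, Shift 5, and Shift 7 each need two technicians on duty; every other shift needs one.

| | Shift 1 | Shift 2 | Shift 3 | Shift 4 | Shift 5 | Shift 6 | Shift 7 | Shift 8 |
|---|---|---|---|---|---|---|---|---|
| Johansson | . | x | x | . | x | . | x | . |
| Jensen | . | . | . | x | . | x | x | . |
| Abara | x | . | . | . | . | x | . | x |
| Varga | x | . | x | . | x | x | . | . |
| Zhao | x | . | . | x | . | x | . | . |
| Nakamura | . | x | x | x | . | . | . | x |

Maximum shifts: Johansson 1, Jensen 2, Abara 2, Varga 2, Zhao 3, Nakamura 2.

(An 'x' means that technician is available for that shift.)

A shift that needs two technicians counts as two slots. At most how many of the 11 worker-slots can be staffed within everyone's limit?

10

Total capacity across all technicians is 1+2+2+2+3+2 = 12, and 11 slots are needed, so at most 11 can be filled.
Shifts {Shift 5, Shift 7} need 4 slots but only Johansson, Jensen, and Varga are available for them, supplying at most 3 — so at least 1 slot must go unfilled.
An assignment achieving 10: Shift 1→Abara, Shift 2→Nakamura, Shift 3→Varga+Nakamura, Shift 4→Jensen, Shift 5→Johansson+Varga, Shift 6→Zhao, Shift 7→Jensen, Shift 8→Abara.
Loads: Johansson 1/1, Jensen 2/2, Abara 2/2, Varga 2/2, Zhao 1/3, Nakamura 2/2.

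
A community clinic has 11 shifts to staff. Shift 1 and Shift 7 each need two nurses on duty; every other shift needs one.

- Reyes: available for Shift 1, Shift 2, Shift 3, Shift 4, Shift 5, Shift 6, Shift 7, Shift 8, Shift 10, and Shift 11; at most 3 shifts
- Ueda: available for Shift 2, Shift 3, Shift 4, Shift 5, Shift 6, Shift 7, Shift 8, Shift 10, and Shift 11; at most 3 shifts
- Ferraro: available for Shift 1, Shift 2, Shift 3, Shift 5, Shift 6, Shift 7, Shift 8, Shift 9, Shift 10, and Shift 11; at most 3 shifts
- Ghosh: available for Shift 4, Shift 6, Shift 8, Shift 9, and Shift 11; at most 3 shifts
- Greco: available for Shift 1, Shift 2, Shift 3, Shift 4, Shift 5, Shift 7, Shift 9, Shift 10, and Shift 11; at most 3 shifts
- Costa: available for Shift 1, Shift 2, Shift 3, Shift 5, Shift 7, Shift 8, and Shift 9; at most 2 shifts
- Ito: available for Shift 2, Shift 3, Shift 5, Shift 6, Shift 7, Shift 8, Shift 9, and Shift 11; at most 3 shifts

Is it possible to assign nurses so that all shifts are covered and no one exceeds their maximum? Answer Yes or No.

One valid schedule: Shift 1→Ferraro+Greco, Shift 2→Ueda, Shift 3→Ueda, Shift 4→Reyes, Shift 5→Ueda, Shift 6→Reyes, Shift 7→Greco+Costa, Shift 8→Ferraro, Shift 9→Ferraro, Shift 10→Reyes, Shift 11→Ghosh.
Loads: Reyes 3/3, Ueda 3/3, Ferraro 3/3, Ghosh 1/3, Greco 2/3, Costa 1/2, Ito 0/3 — all within limits.

Yes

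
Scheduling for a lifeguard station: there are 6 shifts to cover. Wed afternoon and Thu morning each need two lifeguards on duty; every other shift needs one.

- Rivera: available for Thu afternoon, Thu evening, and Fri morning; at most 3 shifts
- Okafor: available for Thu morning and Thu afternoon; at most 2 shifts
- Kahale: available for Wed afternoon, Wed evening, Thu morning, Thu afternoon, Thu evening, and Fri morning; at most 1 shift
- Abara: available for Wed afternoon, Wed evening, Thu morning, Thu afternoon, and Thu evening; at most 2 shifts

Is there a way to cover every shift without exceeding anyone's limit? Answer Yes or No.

No

Total capacity is 8 and 8 slots are needed, so capacity alone doesn't rule it out.
Shifts {Wed afternoon, Wed evening, Thu morning} need 5 worker-slots in total, but the lifeguards available for any of those shifts (Okafor, Kahale, and Abara) can supply at most 4 among them. So no valid schedule exists.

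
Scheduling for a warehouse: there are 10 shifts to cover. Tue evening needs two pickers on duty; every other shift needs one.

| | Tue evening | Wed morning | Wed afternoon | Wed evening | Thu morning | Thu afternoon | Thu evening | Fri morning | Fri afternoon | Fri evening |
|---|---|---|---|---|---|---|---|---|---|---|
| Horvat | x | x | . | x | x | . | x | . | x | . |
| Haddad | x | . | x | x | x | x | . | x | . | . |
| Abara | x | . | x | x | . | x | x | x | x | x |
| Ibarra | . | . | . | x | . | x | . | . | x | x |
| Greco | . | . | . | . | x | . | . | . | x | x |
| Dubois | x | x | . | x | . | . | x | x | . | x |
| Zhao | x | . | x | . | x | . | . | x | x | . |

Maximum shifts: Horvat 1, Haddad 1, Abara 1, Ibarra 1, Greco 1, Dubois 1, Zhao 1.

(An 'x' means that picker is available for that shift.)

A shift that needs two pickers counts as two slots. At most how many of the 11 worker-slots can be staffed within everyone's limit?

Total capacity across all pickers is 1+1+1+1+1+1+1 = 7, and 11 slots are needed, so at most 7 can be filled.
An assignment achieving 7: Wed morning→Horvat, Wed afternoon→Haddad, Thu morning→Greco, Thu afternoon→Abara, Thu evening→Dubois, Fri morning→Zhao, Fri evening→Ibarra.
Loads: Horvat 1/1, Haddad 1/1, Abara 1/1, Ibarra 1/1, Greco 1/1, Dubois 1/1, Zhao 1/1.

7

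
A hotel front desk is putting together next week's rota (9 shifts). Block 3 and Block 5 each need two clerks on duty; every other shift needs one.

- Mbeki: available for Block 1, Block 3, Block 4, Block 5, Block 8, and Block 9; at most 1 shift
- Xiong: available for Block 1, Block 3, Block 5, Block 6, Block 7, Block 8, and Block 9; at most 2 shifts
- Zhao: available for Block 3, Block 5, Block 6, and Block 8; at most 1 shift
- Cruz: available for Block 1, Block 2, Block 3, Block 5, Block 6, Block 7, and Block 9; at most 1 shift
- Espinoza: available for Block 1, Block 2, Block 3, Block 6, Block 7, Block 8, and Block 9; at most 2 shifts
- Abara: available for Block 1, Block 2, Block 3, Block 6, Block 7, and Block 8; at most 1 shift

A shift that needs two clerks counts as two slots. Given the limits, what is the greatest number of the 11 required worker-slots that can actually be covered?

8

Total capacity across all clerks is 1+2+1+1+2+1 = 8, and 11 slots are needed, so at most 8 can be filled.
An assignment achieving 8: Block 1→Espinoza, Block 2→Cruz, Block 4→Mbeki, Block 5→Xiong+Zhao, Block 6→Abara, Block 7→Xiong, Block 9→Espinoza.
Loads: Mbeki 1/1, Xiong 2/2, Zhao 1/1, Cruz 1/1, Espinoza 2/2, Abara 1/1.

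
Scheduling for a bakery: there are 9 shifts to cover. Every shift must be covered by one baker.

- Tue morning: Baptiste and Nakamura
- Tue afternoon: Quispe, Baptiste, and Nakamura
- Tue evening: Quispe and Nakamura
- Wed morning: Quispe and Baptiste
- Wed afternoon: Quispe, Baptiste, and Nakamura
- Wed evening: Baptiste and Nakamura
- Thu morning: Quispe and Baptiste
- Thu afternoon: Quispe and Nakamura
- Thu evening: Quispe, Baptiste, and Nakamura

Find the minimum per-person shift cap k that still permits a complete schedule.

3

With 3 bakers and 9 worker-slots to fill, someone must work at least ⌈9/3⌉ = 3 shifts, so k ≥ 3.
k = 3 works: Tue morning→Baptiste, Tue afternoon→Baptiste, Tue evening→Quispe, Wed morning→Quispe, Wed afternoon→Nakamura, Wed evening→Baptiste, Thu morning→Quispe, Thu afternoon→Nakamura, Thu evening→Nakamura.
Loads: Quispe 3, Baptiste 3, Nakamura 3 — all ≤ 3.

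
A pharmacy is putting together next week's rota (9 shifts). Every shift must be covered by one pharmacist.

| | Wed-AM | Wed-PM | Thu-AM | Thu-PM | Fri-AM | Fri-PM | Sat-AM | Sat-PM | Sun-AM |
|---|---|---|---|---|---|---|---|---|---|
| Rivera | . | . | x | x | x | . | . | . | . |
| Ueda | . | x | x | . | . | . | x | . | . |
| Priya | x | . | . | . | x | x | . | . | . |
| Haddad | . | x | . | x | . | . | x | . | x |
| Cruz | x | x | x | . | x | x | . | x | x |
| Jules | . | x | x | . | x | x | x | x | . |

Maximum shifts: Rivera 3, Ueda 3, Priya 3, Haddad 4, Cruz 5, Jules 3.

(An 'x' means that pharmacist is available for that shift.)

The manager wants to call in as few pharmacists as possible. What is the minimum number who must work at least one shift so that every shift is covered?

2

9 slots to fill and no one can take more than 5, so at least ⌈9/5⌉ = 2 pharmacists are needed.
Haddad and Cruz alone can cover everything: Wed-AM→Cruz, Wed-PM→Haddad, Thu-AM→Cruz, Thu-PM→Haddad, Fri-AM→Cruz, Fri-PM→Cruz, Sat-AM→Haddad, Sat-PM→Cruz, Sun-AM→Haddad.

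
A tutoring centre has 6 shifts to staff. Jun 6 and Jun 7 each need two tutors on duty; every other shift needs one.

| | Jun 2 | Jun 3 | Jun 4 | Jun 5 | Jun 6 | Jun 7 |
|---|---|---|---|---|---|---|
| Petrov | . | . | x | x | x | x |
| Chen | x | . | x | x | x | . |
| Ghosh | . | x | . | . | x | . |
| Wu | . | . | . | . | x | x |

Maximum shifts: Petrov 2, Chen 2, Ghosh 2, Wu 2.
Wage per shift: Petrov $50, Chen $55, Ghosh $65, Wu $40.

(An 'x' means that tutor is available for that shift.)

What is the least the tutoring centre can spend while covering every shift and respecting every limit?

$420

Jun 2 can only be covered by Chen, so that assignment is forced.
Jun 3 can only be covered by Ghosh, so that assignment is forced.
Jun 7 can only be covered by Petrov and Wu, so that assignment is forced.
Picking the cheapest available tutor for each shift independently would cost $400, but that ignores the shift limits.
An optimal schedule: Jun 2→Chen, Jun 3→Ghosh, Jun 4→Petrov, Jun 5→Chen, Jun 6→Ghosh+Wu, Jun 7→Petrov+Wu.
Total: 55 + 65 + 50 + 55 + 65 + 40 + 50 + 40 = $420.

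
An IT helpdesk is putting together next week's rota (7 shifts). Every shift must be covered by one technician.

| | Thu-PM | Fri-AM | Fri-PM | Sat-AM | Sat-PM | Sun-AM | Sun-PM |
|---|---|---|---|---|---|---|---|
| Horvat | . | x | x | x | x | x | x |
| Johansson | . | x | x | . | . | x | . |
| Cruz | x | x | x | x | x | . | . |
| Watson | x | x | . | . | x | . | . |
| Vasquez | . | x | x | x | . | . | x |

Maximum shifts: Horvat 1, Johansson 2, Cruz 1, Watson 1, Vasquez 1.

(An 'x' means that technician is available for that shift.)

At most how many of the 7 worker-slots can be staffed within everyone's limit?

Total capacity across all technicians is 1+2+1+1+1 = 6, and 7 slots are needed, so at most 6 can be filled.
An assignment achieving 6: Thu-PM→Cruz, Fri-AM→Johansson, Fri-PM→Johansson, Sat-PM→Watson, Sun-AM→Horvat, Sun-PM→Vasquez.
Loads: Horvat 1/1, Johansson 2/2, Cruz 1/1, Watson 1/1, Vasquez 1/1.

6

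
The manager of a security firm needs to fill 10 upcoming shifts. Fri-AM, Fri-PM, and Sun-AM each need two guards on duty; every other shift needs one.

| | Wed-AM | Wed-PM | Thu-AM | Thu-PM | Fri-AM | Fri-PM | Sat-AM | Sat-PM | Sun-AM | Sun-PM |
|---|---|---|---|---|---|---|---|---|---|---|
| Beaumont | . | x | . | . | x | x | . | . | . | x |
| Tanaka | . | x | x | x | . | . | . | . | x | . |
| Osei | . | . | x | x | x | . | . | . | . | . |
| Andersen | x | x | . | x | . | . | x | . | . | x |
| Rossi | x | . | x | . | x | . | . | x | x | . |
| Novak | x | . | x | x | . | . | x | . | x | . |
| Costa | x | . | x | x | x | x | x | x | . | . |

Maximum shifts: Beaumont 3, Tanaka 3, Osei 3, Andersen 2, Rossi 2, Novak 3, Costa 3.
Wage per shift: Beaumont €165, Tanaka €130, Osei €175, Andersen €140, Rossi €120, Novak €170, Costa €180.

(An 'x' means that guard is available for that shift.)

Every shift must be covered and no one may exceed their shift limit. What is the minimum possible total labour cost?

Fri-PM can only be covered by Beaumont and Costa, so that assignment is forced.
Picking the cheapest available guard for each shift independently would cost €1780, but that ignores the shift limits.
An optimal schedule: Wed-AM→Novak, Wed-PM→Beaumont, Thu-AM→Tanaka, Thu-PM→Tanaka, Fri-AM→Rossi+Beaumont, Fri-PM→Beaumont+Costa, Sat-AM→Andersen, Sat-PM→Rossi, Sun-AM→Tanaka+Novak, Sun-PM→Andersen.
Total: 170 + 165 + 130 + 130 + 120 + 165 + 165 + 180 + 140 + 120 + 130 + 170 + 140 = €1925.

€1925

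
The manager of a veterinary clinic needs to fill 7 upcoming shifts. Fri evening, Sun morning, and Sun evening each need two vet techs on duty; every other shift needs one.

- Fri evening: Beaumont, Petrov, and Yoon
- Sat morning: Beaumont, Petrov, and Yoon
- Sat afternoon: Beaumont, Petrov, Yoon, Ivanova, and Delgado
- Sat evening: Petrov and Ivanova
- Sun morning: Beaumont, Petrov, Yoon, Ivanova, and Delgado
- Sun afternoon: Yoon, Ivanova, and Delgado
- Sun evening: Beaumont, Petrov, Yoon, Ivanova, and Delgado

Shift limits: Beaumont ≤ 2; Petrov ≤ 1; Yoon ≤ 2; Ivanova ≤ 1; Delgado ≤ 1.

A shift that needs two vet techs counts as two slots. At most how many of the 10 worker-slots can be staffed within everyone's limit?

7

Total capacity across all vet techs is 2+1+2+1+1 = 7, and 10 slots are needed, so at most 7 can be filled.
An assignment achieving 7: Fri evening→Beaumont+Yoon, Sat morning→Beaumont, Sat afternoon→Ivanova, Sat evening→Petrov, Sun morning→Delgado, Sun afternoon→Yoon.
Loads: Beaumont 2/2, Petrov 1/1, Yoon 2/2, Ivanova 1/1, Delgado 1/1.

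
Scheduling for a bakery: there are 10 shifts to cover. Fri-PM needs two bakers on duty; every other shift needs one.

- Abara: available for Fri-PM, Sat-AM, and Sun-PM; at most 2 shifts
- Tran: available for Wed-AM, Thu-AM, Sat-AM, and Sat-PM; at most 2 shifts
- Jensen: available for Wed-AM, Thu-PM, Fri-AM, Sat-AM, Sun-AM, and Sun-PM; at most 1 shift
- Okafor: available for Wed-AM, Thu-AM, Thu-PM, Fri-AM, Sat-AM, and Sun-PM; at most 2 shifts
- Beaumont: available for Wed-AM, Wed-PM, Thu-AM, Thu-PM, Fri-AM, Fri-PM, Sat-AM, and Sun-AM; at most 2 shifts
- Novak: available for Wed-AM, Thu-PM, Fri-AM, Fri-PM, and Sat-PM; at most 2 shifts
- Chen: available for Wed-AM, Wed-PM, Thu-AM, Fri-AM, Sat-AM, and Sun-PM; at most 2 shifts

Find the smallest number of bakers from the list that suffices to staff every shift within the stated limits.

6

11 slots to fill and no one can take more than 2, so at least ⌈11/2⌉ = 6 bakers are needed.
Abara, Tran, Jensen, Okafor, Beaumont, and Novak alone can cover everything: Wed-AM→Novak, Wed-PM→Beaumont, Thu-AM→Tran, Thu-PM→Okafor, Fri-AM→Novak, Fri-PM→Abara+Beaumont, Sat-AM→Okafor, Sat-PM→Tran, Sun-AM→Jensen, Sun-PM→Abara.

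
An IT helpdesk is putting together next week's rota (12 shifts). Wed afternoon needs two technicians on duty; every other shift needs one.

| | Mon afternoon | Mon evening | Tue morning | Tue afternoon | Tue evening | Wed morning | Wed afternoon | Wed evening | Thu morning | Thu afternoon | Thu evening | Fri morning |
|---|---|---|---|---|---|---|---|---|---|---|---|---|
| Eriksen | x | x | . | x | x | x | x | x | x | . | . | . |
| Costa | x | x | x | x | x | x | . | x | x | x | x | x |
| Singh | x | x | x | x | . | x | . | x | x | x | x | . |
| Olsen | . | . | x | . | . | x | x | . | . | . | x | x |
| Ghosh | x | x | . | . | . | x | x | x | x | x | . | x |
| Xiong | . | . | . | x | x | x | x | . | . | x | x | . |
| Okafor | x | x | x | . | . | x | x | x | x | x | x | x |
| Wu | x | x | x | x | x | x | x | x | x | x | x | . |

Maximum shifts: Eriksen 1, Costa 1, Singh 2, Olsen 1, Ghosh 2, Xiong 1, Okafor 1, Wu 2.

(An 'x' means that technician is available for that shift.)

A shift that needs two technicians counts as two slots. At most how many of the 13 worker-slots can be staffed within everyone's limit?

Total capacity across all technicians is 1+1+2+1+2+1+1+2 = 11, and 13 slots are needed, so at most 11 can be filled.
An assignment achieving 11: Mon afternoon→Ghosh, Mon evening→Ghosh, Tue morning→Singh, Tue afternoon→Singh, Tue evening→Eriksen, Wed afternoon→Olsen+Xiong, Wed evening→Okafor, Thu morning→Wu, Thu afternoon→Wu, Fri morning→Costa.
Loads: Eriksen 1/1, Costa 1/1, Singh 2/2, Olsen 1/1, Ghosh 2/2, Xiong 1/1, Okafor 1/1, Wu 2/2.

11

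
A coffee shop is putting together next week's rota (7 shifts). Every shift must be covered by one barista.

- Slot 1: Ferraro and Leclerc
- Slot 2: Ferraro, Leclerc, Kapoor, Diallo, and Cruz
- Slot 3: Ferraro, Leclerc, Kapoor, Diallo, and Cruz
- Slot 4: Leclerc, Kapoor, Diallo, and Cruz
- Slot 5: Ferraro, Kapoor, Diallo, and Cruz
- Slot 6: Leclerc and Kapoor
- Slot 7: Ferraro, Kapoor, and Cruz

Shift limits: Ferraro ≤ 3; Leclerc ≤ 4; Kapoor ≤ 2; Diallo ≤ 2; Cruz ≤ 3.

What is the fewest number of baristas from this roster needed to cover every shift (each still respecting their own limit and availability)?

2

7 slots to fill and no one can take more than 4, so at least ⌈7/4⌉ = 2 baristas are needed.
Ferraro and Leclerc alone can cover everything: Slot 1→Ferraro, Slot 2→Leclerc, Slot 3→Leclerc, Slot 4→Leclerc, Slot 5→Ferraro, Slot 6→Leclerc, Slot 7→Ferraro.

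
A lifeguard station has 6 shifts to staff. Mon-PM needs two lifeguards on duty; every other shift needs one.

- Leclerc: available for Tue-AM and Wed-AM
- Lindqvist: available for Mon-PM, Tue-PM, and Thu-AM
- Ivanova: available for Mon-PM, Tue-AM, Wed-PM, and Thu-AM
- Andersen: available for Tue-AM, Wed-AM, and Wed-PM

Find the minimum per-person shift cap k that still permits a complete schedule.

2

With 4 lifeguards and 7 worker-slots to fill, someone must work at least ⌈7/4⌉ = 2 shifts, so k ≥ 2.
k = 2 works: Mon-PM→Lindqvist+Ivanova, Tue-AM→Leclerc, Tue-PM→Lindqvist, Wed-AM→Leclerc, Wed-PM→Andersen, Thu-AM→Ivanova.
Loads: Leclerc 2, Lindqvist 2, Ivanova 2, Andersen 1 — all ≤ 2.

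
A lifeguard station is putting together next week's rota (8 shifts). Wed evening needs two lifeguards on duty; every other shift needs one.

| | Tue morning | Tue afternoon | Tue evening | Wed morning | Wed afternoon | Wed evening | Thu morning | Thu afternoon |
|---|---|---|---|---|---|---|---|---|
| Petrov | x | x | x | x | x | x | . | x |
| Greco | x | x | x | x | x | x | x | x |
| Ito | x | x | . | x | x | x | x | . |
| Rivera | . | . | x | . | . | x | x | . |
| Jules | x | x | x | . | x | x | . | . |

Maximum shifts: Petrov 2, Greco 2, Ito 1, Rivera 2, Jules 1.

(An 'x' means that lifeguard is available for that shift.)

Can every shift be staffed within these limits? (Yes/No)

No

Total capacity is 2+2+1+2+1 = 8 but 9 worker-slots are needed — infeasible.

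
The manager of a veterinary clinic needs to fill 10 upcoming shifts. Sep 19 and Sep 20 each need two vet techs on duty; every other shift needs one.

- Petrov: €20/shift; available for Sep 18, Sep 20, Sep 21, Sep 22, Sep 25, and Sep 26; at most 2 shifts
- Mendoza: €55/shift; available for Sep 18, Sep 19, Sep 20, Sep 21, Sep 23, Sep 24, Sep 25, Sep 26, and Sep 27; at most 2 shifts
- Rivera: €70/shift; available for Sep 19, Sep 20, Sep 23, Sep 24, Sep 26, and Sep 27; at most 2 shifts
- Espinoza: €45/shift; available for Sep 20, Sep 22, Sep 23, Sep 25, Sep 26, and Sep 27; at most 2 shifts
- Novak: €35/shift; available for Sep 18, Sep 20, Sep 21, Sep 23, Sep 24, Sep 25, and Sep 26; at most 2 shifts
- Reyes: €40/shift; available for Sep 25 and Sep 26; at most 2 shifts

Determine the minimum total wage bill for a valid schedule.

Sep 19 can only be covered by Mendoza and Rivera, so that assignment is forced.
Picking the cheapest available vet tech for each shift independently would cost €395, but that ignores the shift limits.
An optimal schedule: Sep 18→Petrov, Sep 19→Mendoza+Rivera, Sep 20→Espinoza+Novak, Sep 21→Mendoza, Sep 22→Petrov, Sep 23→Novak, Sep 24→Rivera, Sep 25→Reyes, Sep 26→Reyes, Sep 27→Espinoza.
Total: 20 + 55 + 70 + 45 + 35 + 55 + 20 + 35 + 70 + 40 + 40 + 45 = €530.

€530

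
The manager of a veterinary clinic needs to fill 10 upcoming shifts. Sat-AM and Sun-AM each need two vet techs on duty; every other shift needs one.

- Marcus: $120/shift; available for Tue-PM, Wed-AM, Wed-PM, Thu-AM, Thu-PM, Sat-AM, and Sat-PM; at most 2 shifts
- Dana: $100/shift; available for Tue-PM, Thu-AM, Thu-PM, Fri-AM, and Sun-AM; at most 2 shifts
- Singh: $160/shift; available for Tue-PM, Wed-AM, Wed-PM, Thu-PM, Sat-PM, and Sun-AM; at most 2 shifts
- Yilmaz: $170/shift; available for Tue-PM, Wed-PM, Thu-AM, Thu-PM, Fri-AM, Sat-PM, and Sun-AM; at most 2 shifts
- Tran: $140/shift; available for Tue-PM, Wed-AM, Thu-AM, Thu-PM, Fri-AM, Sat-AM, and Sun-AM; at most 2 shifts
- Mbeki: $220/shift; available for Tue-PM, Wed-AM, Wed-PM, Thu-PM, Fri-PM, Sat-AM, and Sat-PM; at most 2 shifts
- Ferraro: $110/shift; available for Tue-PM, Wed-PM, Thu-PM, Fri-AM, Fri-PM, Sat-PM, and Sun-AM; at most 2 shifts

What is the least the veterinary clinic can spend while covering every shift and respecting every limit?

Picking the cheapest available vet tech for each shift independently would cost $1320, but that ignores the shift limits.
An optimal schedule: Tue-PM→Tran, Wed-AM→Marcus, Wed-PM→Ferraro, Thu-AM→Dana, Thu-PM→Yilmaz, Fri-AM→Dana, Fri-PM→Ferraro, Sat-AM→Marcus+Tran, Sat-PM→Singh, Sun-AM→Singh+Yilmaz.
Total: 140 + 120 + 110 + 100 + 170 + 100 + 110 + 120 + 140 + 160 + 160 + 170 = $1600.

$1600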